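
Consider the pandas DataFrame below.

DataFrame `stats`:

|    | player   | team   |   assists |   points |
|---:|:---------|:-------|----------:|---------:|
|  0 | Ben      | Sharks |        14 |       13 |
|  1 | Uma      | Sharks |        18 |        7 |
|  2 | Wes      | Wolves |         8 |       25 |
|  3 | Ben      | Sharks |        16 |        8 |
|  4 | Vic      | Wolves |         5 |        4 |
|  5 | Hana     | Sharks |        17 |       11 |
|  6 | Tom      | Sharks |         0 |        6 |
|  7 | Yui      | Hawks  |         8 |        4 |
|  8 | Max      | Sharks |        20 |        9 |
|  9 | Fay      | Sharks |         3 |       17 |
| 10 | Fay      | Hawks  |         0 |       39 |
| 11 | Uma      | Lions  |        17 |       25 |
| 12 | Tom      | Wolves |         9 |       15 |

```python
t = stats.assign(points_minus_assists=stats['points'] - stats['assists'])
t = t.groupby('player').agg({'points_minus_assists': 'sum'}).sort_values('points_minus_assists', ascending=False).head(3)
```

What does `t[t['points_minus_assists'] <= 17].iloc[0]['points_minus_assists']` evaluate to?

add column points_minus_assists = stats['points'] - stats['assists']:
   player    team  assists  points  points_minus_assists
0     Ben  Sharks       14      13                    -1
1     Uma  Sharks       18       7                   -11
2     Wes  Wolves        8      25                    17
3     Ben  Sharks       16       8                    -8
4     Vic  Wolves        5       4                    -1
5    Hana  Sharks       17      11                    -6
6     Tom  Sharks        0       6                     6
7     Yui   Hawks        8       4                    -4
8     Max  Sharks       20       9                   -11
9     Fay  Sharks        3      17                    14
10    Fay   Hawks        0      39                    39
11    Uma   Lions       17      25                     8
12    Tom  Wolves        9      15                     6
group by player, sum of points_minus_assists:
        points_minus_assists
player                      
Ben                       -9
Fay                       53
Hana                      -6
Max                      -11
Tom                       12
Uma                       -3
Vic                       -1
Wes                       17
Yui                       -4
sort by points_minus_assists descending:
        points_minus_assists
player                      
Fay                       53
Wes                       17
Tom                       12
Vic                       -1
Uma                       -3
Yui                       -4
Hana                      -6
Ben                       -9
Max                      -11
take first 3 rows:
        points_minus_assists
player                      
Fay                       53
Wes                       17
Tom                       12
filter rows where points_minus_assists <= 17:
        points_minus_assists
player                      
Wes                       17
Tom                       12
Finally, value at position 0, column 'points_minus_assists' = 17.

17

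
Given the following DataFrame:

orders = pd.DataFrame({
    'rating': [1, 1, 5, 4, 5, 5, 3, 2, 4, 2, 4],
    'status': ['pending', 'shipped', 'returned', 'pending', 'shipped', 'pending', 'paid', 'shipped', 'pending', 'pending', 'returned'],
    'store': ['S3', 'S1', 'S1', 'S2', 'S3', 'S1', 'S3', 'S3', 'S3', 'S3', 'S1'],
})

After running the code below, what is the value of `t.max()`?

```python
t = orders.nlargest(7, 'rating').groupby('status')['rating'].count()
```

3

take 7 rows with largest rating:
    rating    status store
2        5  returned    S1
4        5   shipped    S3
5        5   pending    S1
3        4   pending    S2
8        4   pending    S3
10       4  returned    S1
6        3      paid    S3
group by status, count of rating:
status
paid        1
pending     3
returned    2
shipped     1
Name: rating, dtype: int64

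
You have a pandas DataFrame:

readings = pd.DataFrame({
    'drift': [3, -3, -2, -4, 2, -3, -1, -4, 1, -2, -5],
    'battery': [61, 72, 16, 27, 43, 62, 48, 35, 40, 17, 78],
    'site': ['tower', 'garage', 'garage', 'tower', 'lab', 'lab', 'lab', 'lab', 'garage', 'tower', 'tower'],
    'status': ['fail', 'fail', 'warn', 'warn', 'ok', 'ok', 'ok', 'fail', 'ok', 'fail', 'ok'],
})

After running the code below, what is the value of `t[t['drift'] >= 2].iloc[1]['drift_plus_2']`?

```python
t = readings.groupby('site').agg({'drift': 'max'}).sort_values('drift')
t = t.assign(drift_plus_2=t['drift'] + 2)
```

5

group by site, max of drift:
        drift
site         
garage      1
lab         2
tower       3
sort by drift:
        drift
site         
garage      1
lab         2
tower       3
add column drift_plus_2 = t['drift'] + 2:
        drift  drift_plus_2
site                       
garage      1             3
lab         2             4
tower       3             5
filter rows where drift >= 2:
       drift  drift_plus_2
site                      
lab        2             4
tower      3             5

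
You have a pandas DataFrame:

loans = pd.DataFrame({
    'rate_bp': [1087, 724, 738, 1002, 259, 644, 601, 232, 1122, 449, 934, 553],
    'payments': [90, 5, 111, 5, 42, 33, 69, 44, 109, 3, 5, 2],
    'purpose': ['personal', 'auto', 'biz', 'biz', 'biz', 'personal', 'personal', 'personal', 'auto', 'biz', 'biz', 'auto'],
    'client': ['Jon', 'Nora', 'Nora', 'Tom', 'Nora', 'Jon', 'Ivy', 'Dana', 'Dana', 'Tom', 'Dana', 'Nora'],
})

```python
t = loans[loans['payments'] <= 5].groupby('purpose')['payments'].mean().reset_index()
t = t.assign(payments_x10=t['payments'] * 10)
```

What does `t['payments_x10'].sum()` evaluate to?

78.3333333333

filter rows where payments <= 5:
    rate_bp  payments purpose client
1       724         5    auto   Nora
3      1002         5     biz    Tom
9       449         3     biz    Tom
10      934         5     biz   Dana
11      553         2    auto   Nora
group by purpose, mean of payments:
purpose
auto    3.500000
biz     4.333333
Name: payments, dtype: float64
reset_index():
  purpose  payments
0    auto  3.500000
1     biz  4.333333
add column payments_x10 = t['payments'] * 10:
  purpose  payments  payments_x10
0    auto  3.500000     35.000000
1     biz  4.333333     43.333333
Then the sum of column 'payments_x10': 78.3333333333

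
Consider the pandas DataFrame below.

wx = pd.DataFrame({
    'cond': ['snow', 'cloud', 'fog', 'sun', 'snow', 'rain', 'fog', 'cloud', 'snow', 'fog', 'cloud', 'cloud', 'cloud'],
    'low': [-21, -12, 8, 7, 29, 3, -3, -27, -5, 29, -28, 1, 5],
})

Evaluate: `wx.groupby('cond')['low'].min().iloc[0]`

-28

group by cond, min of low:
cond
cloud   -28
fog      -3
rain      3
snow    -21
sun       7
Name: low, dtype: int64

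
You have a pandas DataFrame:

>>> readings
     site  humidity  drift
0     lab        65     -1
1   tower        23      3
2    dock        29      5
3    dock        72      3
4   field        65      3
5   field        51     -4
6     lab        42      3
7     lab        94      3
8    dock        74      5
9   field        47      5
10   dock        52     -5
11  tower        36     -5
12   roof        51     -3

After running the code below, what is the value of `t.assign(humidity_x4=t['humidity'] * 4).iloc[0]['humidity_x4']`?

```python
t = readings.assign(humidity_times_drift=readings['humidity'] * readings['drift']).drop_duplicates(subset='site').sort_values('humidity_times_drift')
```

204

add column humidity_times_drift = readings['humidity'] * readings['drift']:
     site  humidity  drift  humidity_times_drift
0     lab        65     -1                   -65
1   tower        23      3                    69
2    dock        29      5                   145
3    dock        72      3                   216
4   field        65      3                   195
5   field        51     -4                  -204
6     lab        42      3                   126
7     lab        94      3                   282
8    dock        74      5                   370
9   field        47      5                   235
10   dock        52     -5                  -260
11  tower        36     -5                  -180
12   roof        51     -3                  -153
drop duplicate site (keep=first):
     site  humidity  drift  humidity_times_drift
0     lab        65     -1                   -65
1   tower        23      3                    69
2    dock        29      5                   145
4   field        65      3                   195
12   roof        51     -3                  -153
sort by humidity_times_drift:
     site  humidity  drift  humidity_times_drift
12   roof        51     -3                  -153
0     lab        65     -1                   -65
1   tower        23      3                    69
2    dock        29      5                   145
4   field        65      3                   195
add column humidity_x4 = t['humidity'] * 4:
     site  humidity  drift  humidity_times_drift  humidity_x4
12   roof        51     -3                  -153          204
0     lab        65     -1                   -65          260
1   tower        23      3                    69           92
2    dock        29      5                   145          116
4   field        65      3                   195          260
So iloc[0]['humidity_x4'] = 204.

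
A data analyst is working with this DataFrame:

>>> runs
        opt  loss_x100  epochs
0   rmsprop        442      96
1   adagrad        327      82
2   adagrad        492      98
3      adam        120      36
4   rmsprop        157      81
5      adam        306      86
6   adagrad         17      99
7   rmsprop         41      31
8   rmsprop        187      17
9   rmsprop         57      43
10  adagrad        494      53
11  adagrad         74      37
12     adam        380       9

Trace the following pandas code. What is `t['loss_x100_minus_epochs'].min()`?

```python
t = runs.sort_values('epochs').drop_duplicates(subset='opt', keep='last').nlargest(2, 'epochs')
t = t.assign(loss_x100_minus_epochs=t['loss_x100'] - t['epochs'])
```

-82

sort by epochs:
        opt  loss_x100  epochs
12     adam        380       9
8   rmsprop        187      17
7   rmsprop         41      31
3      adam        120      36
11  adagrad         74      37
9   rmsprop         57      43
10  adagrad        494      53
4   rmsprop        157      81
1   adagrad        327      82
5      adam        306      86
0   rmsprop        442      96
2   adagrad        492      98
6   adagrad         17      99
drop duplicate opt (keep=last):
       opt  loss_x100  epochs
5     adam        306      86
0  rmsprop        442      96
6  adagrad         17      99
take 2 rows with largest epochs:
       opt  loss_x100  epochs
6  adagrad         17      99
0  rmsprop        442      96
add column loss_x100_minus_epochs = t['loss_x100'] - t['epochs']:
       opt  loss_x100  epochs  loss_x100_minus_epochs
6  adagrad         17      99                     -82
0  rmsprop        442      96                     346
Taking the min of column 'loss_x100_minus_epochs' gives -82.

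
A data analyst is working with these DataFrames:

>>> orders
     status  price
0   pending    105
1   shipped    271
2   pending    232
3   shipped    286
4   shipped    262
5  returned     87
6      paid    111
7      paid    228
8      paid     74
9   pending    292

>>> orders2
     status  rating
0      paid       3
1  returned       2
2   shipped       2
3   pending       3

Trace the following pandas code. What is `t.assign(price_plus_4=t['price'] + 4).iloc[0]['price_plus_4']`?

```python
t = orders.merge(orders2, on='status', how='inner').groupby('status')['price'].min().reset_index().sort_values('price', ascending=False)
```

266

merge on 'status' (how='inner') → 10 rows:
     status  price  rating
0   pending    105       3
1   shipped    271       2
2   pending    232       3
3   shipped    286       2
4   shipped    262       2
5  returned     87       2
6      paid    111       3
7      paid    228       3
8      paid     74       3
9   pending    292       3
group by status, min of price:
status
paid         74
pending     105
returned     87
shipped     262
Name: price, dtype: int64
reset_index():
     status  price
0      paid     74
1   pending    105
2  returned     87
3   shipped    262
sort by price descending:
     status  price
3   shipped    262
1   pending    105
2  returned     87
0      paid     74
add column price_plus_4 = t['price'] + 4:
     status  price  price_plus_4
3   shipped    262           266
1   pending    105           109
2  returned     87            91
0      paid     74            78
The value at position 0, column 'price_plus_4' is 266.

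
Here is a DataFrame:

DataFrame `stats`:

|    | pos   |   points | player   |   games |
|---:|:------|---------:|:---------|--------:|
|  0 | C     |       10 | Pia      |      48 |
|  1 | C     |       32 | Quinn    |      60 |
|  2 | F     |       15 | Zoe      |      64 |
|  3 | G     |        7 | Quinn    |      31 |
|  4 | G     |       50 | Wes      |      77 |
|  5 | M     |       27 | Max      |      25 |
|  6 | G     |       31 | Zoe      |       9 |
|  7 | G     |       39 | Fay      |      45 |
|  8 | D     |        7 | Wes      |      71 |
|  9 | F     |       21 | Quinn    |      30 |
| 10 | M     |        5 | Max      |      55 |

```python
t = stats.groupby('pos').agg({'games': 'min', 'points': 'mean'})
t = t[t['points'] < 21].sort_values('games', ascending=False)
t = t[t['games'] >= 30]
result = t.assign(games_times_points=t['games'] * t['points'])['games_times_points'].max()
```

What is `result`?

group by pos: min(games), mean(points):
     games  points
pos               
C       48   21.00
D       71    7.00
F       30   18.00
G        9   31.75
M       25   16.00
filter rows where points < 21:
     games  points
pos               
D       71     7.0
F       30    18.0
M       25    16.0
sort by games descending:
     games  points
pos               
D       71     7.0
F       30    18.0
M       25    16.0
filter rows where games >= 30:
     games  points
pos               
D       71     7.0
F       30    18.0
add column games_times_points = t['games'] * t['points']:
     games  points  games_times_points
pos                                   
D       71     7.0               497.0
F       30    18.0               540.0
Then the max of column 'games_times_points': 540.0

540.0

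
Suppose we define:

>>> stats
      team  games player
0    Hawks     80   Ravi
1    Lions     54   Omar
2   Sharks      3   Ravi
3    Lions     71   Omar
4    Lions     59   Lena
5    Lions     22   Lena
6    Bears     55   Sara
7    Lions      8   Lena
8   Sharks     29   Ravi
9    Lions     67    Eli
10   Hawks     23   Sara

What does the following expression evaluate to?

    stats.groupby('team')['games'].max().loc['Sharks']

group by team, max of games:
team
Bears     55
Hawks     80
Lions     71
Sharks    29
Name: games, dtype: int64

29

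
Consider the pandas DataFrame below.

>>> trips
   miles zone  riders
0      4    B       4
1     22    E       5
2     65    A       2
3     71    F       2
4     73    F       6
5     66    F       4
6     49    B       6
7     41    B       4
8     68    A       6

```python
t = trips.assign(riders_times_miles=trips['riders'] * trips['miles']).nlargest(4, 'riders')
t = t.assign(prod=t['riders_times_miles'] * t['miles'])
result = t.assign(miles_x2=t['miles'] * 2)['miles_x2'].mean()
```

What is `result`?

106.0

add column riders_times_miles = trips['riders'] * trips['miles']:
   miles zone  riders  riders_times_miles
0      4    B       4                  16
1     22    E       5                 110
2     65    A       2                 130
3     71    F       2                 142
4     73    F       6                 438
5     66    F       4                 264
6     49    B       6                 294
7     41    B       4                 164
8     68    A       6                 408
take 4 rows with largest riders:
   miles zone  riders  riders_times_miles
4     73    F       6                 438
6     49    B       6                 294
8     68    A       6                 408
1     22    E       5                 110
add column prod = t['riders_times_miles'] * t['miles']:
   miles zone  riders  riders_times_miles   prod
4     73    F       6                 438  31974
6     49    B       6                 294  14406
8     68    A       6                 408  27744
1     22    E       5                 110   2420
add column miles_x2 = t['miles'] * 2:
   miles zone  riders  riders_times_miles   prod  miles_x2
4     73    F       6                 438  31974       146
6     49    B       6                 294  14406        98
8     68    A       6                 408  27744       136
1     22    E       5                 110   2420        44
mean of column 'miles_x2' → 106.0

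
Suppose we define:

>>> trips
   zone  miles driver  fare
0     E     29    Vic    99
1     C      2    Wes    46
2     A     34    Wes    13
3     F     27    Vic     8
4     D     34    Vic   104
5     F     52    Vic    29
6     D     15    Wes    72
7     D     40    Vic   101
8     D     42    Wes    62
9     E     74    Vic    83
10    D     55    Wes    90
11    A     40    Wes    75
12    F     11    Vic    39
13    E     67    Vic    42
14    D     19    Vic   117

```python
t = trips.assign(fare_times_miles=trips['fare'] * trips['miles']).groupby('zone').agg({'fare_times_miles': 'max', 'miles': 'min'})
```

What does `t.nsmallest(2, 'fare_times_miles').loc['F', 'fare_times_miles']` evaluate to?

add column fare_times_miles = trips['fare'] * trips['miles']:
   zone  miles driver  fare  fare_times_miles
0     E     29    Vic    99              2871
1     C      2    Wes    46                92
2     A     34    Wes    13               442
3     F     27    Vic     8               216
4     D     34    Vic   104              3536
5     F     52    Vic    29              1508
6     D     15    Wes    72              1080
7     D     40    Vic   101              4040
8     D     42    Wes    62              2604
9     E     74    Vic    83              6142
10    D     55    Wes    90              4950
11    A     40    Wes    75              3000
12    F     11    Vic    39               429
13    E     67    Vic    42              2814
14    D     19    Vic   117              2223
group by zone: max(fare_times_miles), min(miles):
      fare_times_miles  miles
zone                         
A                 3000     34
C                   92      2
D                 4950     15
E                 6142     29
F                 1508     11
take 2 rows with smallest fare_times_miles:
      fare_times_miles  miles
zone                         
C                   92      2
F                 1508     11
Then the value at row 'F', column 'fare_times_miles': 1508

1508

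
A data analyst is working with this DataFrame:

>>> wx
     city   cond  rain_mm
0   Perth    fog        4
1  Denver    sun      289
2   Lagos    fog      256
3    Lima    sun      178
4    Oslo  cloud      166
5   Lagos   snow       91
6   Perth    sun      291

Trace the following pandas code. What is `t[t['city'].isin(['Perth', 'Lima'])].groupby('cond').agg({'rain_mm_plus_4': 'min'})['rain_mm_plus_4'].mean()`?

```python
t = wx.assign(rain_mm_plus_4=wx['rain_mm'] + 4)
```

95.0

add column rain_mm_plus_4 = wx['rain_mm'] + 4:
     city   cond  rain_mm  rain_mm_plus_4
0   Perth    fog        4               8
1  Denver    sun      289             293
2   Lagos    fog      256             260
3    Lima    sun      178             182
4    Oslo  cloud      166             170
5   Lagos   snow       91              95
6   Perth    sun      291             295
filter rows where city in ['Perth', 'Lima']:
    city cond  rain_mm  rain_mm_plus_4
0  Perth  fog        4               8
3   Lima  sun      178             182
6  Perth  sun      291             295
group by cond, min of rain_mm_plus_4:
      rain_mm_plus_4
cond                
fog                8
sun              182
Taking the mean of column 'rain_mm_plus_4' gives 95.0.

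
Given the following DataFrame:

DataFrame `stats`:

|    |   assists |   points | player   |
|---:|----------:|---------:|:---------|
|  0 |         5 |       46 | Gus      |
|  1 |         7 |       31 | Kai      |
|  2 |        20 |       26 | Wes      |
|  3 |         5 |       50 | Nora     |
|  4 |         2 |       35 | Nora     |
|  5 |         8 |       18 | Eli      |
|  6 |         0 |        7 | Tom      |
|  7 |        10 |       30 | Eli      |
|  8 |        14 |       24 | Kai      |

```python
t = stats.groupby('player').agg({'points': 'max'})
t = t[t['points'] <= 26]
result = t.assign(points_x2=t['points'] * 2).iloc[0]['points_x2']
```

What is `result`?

group by player, max of points:
        points
player        
Eli         30
Gus         46
Kai         31
Nora        50
Tom          7
Wes         26
filter rows where points <= 26:
        points
player        
Tom          7
Wes         26
add column points_x2 = t['points'] * 2:
        points  points_x2
player                   
Tom          7         14
Wes         26         52
So iloc[0]['points_x2'] = 14.

14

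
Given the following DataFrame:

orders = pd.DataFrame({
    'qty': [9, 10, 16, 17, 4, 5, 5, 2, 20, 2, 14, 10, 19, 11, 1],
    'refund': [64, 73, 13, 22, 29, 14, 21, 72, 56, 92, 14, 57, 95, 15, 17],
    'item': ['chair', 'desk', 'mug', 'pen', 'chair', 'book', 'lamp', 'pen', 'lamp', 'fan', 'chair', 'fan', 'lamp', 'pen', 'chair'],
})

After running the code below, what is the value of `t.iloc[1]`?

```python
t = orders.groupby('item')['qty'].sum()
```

28

group by item, sum of qty:
item
book      5
chair    28
desk     10
fan      12
lamp     44
mug      16
pen      30
Name: qty, dtype: int64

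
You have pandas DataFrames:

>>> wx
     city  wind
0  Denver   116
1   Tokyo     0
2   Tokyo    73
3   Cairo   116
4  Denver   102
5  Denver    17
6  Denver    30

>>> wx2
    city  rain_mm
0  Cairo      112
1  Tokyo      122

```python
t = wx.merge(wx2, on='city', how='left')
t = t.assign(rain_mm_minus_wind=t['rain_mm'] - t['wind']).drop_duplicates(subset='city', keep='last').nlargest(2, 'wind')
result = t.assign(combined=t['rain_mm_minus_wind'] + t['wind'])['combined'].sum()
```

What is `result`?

234.0

merge on 'city' (how='left') → 7 rows:
     city  wind  rain_mm
0  Denver   116      NaN
1   Tokyo     0    122.0
2   Tokyo    73    122.0
3   Cairo   116    112.0
4  Denver   102      NaN
5  Denver    17      NaN
6  Denver    30      NaN
add column rain_mm_minus_wind = t['rain_mm'] - t['wind']:
     city  wind  rain_mm  rain_mm_minus_wind
0  Denver   116      NaN                 NaN
1   Tokyo     0    122.0               122.0
2   Tokyo    73    122.0                49.0
3   Cairo   116    112.0                -4.0
4  Denver   102      NaN                 NaN
5  Denver    17      NaN                 NaN
6  Denver    30      NaN                 NaN
drop duplicate city (keep=last):
     city  wind  rain_mm  rain_mm_minus_wind
2   Tokyo    73    122.0                49.0
3   Cairo   116    112.0                -4.0
6  Denver    30      NaN                 NaN
take 2 rows with largest wind:
    city  wind  rain_mm  rain_mm_minus_wind
3  Cairo   116    112.0                -4.0
2  Tokyo    73    122.0                49.0
add column combined = t['rain_mm_minus_wind'] + t['wind']:
    city  wind  rain_mm  rain_mm_minus_wind  combined
3  Cairo   116    112.0                -4.0     112.0
2  Tokyo    73    122.0                49.0     122.0
Then the sum of column 'combined': 234.0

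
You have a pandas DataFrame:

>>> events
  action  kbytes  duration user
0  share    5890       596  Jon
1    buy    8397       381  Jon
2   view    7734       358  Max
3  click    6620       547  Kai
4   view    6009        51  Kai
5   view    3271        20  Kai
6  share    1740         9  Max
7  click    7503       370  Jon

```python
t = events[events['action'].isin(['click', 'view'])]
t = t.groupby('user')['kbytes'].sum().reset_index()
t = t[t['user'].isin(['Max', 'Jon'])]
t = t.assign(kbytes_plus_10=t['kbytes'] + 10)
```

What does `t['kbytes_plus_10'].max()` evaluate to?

filter rows where action in ['click', 'view']:
  action  kbytes  duration user
2   view    7734       358  Max
3  click    6620       547  Kai
4   view    6009        51  Kai
5   view    3271        20  Kai
7  click    7503       370  Jon
group by user, sum of kbytes:
user
Jon     7503
Kai    15900
Max     7734
Name: kbytes, dtype: int64
reset_index():
  user  kbytes
0  Jon    7503
1  Kai   15900
2  Max    7734
filter rows where user in ['Max', 'Jon']:
  user  kbytes
0  Jon    7503
2  Max    7734
add column kbytes_plus_10 = t['kbytes'] + 10:
  user  kbytes  kbytes_plus_10
0  Jon    7503            7513
2  Max    7734            7744
Finally, max of column 'kbytes_plus_10' = 7744.

7744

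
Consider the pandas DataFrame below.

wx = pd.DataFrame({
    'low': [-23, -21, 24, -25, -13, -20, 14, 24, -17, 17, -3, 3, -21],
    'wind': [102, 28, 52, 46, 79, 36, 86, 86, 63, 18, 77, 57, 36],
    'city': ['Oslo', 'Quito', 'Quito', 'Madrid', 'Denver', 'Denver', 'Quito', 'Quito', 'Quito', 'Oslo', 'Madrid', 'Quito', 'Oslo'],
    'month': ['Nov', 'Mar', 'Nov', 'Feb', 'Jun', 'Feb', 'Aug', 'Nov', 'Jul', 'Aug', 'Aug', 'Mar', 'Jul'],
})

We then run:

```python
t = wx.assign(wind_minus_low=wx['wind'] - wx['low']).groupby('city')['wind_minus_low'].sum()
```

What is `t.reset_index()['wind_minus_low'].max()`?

add column wind_minus_low = wx['wind'] - wx['low']:
    low  wind    city month  wind_minus_low
0   -23   102    Oslo   Nov             125
1   -21    28   Quito   Mar              49
2    24    52   Quito   Nov              28
3   -25    46  Madrid   Feb              71
4   -13    79  Denver   Jun              92
5   -20    36  Denver   Feb              56
6    14    86   Quito   Aug              72
7    24    86   Quito   Nov              62
8   -17    63   Quito   Jul              80
9    17    18    Oslo   Aug               1
10   -3    77  Madrid   Aug              80
11    3    57   Quito   Mar              54
12  -21    36    Oslo   Jul              57
group by city, sum of wind_minus_low:
city
Denver    148
Madrid    151
Oslo      183
Quito     345
Name: wind_minus_low, dtype: int64
reset_index():
     city  wind_minus_low
0  Denver             148
1  Madrid             151
2    Oslo             183
3   Quito             345
Hence 345.

345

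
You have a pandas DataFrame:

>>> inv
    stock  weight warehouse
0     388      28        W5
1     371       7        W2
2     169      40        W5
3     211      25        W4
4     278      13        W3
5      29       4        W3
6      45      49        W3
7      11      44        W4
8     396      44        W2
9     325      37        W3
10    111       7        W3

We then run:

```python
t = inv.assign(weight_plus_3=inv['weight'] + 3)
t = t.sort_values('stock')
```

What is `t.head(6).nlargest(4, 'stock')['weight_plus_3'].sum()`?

133

add column weight_plus_3 = inv['weight'] + 3:
    stock  weight warehouse  weight_plus_3
0     388      28        W5             31
1     371       7        W2             10
2     169      40        W5             43
3     211      25        W4             28
4     278      13        W3             16
5      29       4        W3              7
6      45      49        W3             52
7      11      44        W4             47
8     396      44        W2             47
9     325      37        W3             40
10    111       7        W3             10
sort by stock:
    stock  weight warehouse  weight_plus_3
7      11      44        W4             47
5      29       4        W3              7
6      45      49        W3             52
10    111       7        W3             10
2     169      40        W5             43
3     211      25        W4             28
4     278      13        W3             16
9     325      37        W3             40
1     371       7        W2             10
0     388      28        W5             31
8     396      44        W2             47
take first 6 rows:
    stock  weight warehouse  weight_plus_3
7      11      44        W4             47
5      29       4        W3              7
6      45      49        W3             52
10    111       7        W3             10
2     169      40        W5             43
3     211      25        W4             28
take 4 rows with largest stock:
    stock  weight warehouse  weight_plus_3
3     211      25        W4             28
2     169      40        W5             43
10    111       7        W3             10
6      45      49        W3             52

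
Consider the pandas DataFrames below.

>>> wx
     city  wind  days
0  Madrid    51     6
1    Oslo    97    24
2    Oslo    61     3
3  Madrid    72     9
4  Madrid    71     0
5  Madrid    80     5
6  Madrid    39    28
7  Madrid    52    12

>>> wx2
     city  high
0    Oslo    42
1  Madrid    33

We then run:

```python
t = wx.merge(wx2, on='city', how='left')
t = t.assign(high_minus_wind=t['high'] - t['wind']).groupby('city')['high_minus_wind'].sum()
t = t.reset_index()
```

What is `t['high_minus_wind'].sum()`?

merge on 'city' (how='left') → 8 rows:
     city  wind  days  high
0  Madrid    51     6    33
1    Oslo    97    24    42
2    Oslo    61     3    42
3  Madrid    72     9    33
4  Madrid    71     0    33
5  Madrid    80     5    33
6  Madrid    39    28    33
7  Madrid    52    12    33
add column high_minus_wind = t['high'] - t['wind']:
     city  wind  days  high  high_minus_wind
0  Madrid    51     6    33              -18
1    Oslo    97    24    42              -55
2    Oslo    61     3    42              -19
3  Madrid    72     9    33              -39
4  Madrid    71     0    33              -38
5  Madrid    80     5    33              -47
6  Madrid    39    28    33               -6
7  Madrid    52    12    33              -19
group by city, sum of high_minus_wind:
city
Madrid   -167
Oslo      -74
Name: high_minus_wind, dtype: int64
reset_index():
     city  high_minus_wind
0  Madrid             -167
1    Oslo              -74

-241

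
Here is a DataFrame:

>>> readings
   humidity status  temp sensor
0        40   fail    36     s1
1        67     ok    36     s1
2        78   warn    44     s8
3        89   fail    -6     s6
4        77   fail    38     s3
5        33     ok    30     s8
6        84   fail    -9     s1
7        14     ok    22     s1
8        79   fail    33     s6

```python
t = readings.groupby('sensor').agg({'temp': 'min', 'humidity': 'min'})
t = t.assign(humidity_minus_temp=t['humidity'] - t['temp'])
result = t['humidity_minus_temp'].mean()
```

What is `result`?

group by sensor: min(temp), min(humidity):
        temp  humidity
sensor                
s1        -9        14
s3        38        77
s6        -6        79
s8        30        33
add column humidity_minus_temp = t['humidity'] - t['temp']:
        temp  humidity  humidity_minus_temp
sensor                                     
s1        -9        14                   23
s3        38        77                   39
s6        -6        79                   85
s8        30        33                    3
Reading off the mean of column 'humidity_minus_temp', we get 37.5.

37.5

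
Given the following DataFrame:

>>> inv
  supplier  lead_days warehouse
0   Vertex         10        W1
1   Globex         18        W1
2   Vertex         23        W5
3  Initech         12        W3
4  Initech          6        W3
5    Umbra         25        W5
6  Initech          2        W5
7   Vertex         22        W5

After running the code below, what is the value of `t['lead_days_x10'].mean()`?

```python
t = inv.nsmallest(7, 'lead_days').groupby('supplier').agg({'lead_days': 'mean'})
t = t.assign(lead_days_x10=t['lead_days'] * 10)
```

143.333333333

take 7 rows with smallest lead_days:
  supplier  lead_days warehouse
6  Initech          2        W5
4  Initech          6        W3
0   Vertex         10        W1
3  Initech         12        W3
1   Globex         18        W1
7   Vertex         22        W5
2   Vertex         23        W5
group by supplier, mean of lead_days:
          lead_days
supplier           
Globex    18.000000
Initech    6.666667
Vertex    18.333333
add column lead_days_x10 = t['lead_days'] * 10:
          lead_days  lead_days_x10
supplier                          
Globex    18.000000     180.000000
Initech    6.666667      66.666667
Vertex    18.333333     183.333333
mean of column 'lead_days_x10' → 143.333333333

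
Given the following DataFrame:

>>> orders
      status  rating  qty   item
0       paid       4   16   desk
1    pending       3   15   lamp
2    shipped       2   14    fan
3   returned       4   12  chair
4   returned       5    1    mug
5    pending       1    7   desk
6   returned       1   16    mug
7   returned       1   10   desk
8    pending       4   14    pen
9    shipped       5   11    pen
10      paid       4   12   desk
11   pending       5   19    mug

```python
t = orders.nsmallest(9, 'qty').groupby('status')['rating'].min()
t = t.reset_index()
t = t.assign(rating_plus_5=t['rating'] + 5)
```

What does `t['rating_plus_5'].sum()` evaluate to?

take 9 rows with smallest qty:
      status  rating  qty   item
4   returned       5    1    mug
5    pending       1    7   desk
7   returned       1   10   desk
9    shipped       5   11    pen
3   returned       4   12  chair
10      paid       4   12   desk
2    shipped       2   14    fan
8    pending       4   14    pen
1    pending       3   15   lamp
group by status, min of rating:
status
paid        4
pending     1
returned    1
shipped     2
Name: rating, dtype: int64
reset_index():
     status  rating
0      paid       4
1   pending       1
2  returned       1
3   shipped       2
add column rating_plus_5 = t['rating'] + 5:
     status  rating  rating_plus_5
0      paid       4              9
1   pending       1              6
2  returned       1              6
3   shipped       2              7
So sum() = 28.

28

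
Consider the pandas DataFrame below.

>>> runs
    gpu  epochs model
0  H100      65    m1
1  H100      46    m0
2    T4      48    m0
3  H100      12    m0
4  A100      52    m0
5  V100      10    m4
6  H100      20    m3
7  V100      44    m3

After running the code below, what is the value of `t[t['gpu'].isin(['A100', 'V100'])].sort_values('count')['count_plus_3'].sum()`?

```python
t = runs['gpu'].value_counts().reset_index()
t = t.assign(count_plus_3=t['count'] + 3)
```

9

value_counts of gpu:
gpu
H100    4
V100    2
T4      1
A100    1
Name: count, dtype: int64
reset_index():
    gpu  count
0  H100      4
1  V100      2
2    T4      1
3  A100      1
add column count_plus_3 = t['count'] + 3:
    gpu  count  count_plus_3
0  H100      4             7
1  V100      2             5
2    T4      1             4
3  A100      1             4
filter rows where gpu in ['A100', 'V100']:
    gpu  count  count_plus_3
1  V100      2             5
3  A100      1             4
sort by count:
    gpu  count  count_plus_3
3  A100      1             4
1  V100      2             5
Reading off the sum of column 'count_plus_3', we get 9.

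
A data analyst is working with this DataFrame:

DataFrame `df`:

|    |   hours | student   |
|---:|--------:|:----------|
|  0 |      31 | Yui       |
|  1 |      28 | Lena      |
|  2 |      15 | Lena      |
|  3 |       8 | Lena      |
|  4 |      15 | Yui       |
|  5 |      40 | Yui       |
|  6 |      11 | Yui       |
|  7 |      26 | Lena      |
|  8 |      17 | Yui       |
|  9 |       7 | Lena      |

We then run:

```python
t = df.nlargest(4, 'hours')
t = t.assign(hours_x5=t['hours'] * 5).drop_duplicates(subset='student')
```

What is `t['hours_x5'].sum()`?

take 4 rows with largest hours:
   hours student
5     40     Yui
0     31     Yui
1     28    Lena
7     26    Lena
add column hours_x5 = t['hours'] * 5:
   hours student  hours_x5
5     40     Yui       200
0     31     Yui       155
1     28    Lena       140
7     26    Lena       130
drop duplicate student (keep=first):
   hours student  hours_x5
5     40     Yui       200
1     28    Lena       140

340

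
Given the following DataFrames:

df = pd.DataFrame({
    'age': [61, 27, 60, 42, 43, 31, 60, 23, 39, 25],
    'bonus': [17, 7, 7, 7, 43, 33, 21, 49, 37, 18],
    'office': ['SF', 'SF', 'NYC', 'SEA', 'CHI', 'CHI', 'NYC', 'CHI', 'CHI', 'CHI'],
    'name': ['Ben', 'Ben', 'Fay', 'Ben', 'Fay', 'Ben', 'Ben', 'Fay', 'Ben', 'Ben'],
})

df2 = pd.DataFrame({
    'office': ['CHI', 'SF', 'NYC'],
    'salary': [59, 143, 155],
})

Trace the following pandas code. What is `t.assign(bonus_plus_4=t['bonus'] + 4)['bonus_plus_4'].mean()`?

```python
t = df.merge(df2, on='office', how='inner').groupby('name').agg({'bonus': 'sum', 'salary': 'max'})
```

120.0

merge on 'office' (how='inner') → 9 rows:
   age  bonus office name  salary
0   61     17     SF  Ben     143
1   27      7     SF  Ben     143
2   60      7    NYC  Fay     155
3   43     43    CHI  Fay      59
4   31     33    CHI  Ben      59
5   60     21    NYC  Ben     155
6   23     49    CHI  Fay      59
7   39     37    CHI  Ben      59
8   25     18    CHI  Ben      59
group by name: sum(bonus), max(salary):
      bonus  salary
name               
Ben     133     155
Fay      99     155
add column bonus_plus_4 = t['bonus'] + 4:
      bonus  salary  bonus_plus_4
name                             
Ben     133     155           137
Fay      99     155           103
Reading off the mean of column 'bonus_plus_4', we get 120.0.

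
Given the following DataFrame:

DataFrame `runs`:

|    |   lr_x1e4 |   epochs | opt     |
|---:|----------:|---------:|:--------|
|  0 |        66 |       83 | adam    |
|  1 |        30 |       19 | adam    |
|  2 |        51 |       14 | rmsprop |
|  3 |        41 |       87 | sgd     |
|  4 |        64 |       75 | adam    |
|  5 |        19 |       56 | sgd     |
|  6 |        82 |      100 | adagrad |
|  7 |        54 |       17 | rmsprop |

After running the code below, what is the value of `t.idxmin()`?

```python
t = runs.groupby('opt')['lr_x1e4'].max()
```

sgd

group by opt, max of lr_x1e4:
opt
adagrad    82
adam       66
rmsprop    54
sgd        41
Name: lr_x1e4, dtype: int64
Then the label with the smallest value: sgd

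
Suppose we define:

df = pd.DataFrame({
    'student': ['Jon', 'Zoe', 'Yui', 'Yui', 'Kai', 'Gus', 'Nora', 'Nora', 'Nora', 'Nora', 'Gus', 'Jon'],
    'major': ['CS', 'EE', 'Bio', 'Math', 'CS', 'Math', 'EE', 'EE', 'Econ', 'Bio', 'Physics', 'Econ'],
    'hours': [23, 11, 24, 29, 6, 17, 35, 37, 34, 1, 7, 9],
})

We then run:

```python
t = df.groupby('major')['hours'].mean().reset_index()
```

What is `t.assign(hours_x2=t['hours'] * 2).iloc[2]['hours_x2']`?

55.3333333333

group by major, mean of hours:
major
Bio        12.500000
CS         14.500000
EE         27.666667
Econ       21.500000
Math       23.000000
Physics     7.000000
Name: hours, dtype: float64
reset_index():
     major      hours
0      Bio  12.500000
1       CS  14.500000
2       EE  27.666667
3     Econ  21.500000
4     Math  23.000000
5  Physics   7.000000
add column hours_x2 = t['hours'] * 2:
     major      hours   hours_x2
0      Bio  12.500000  25.000000
1       CS  14.500000  29.000000
2       EE  27.666667  55.333333
3     Econ  21.500000  43.000000
4     Math  23.000000  46.000000
5  Physics   7.000000  14.000000
The value at position 2, column 'hours_x2' is 55.3333333333.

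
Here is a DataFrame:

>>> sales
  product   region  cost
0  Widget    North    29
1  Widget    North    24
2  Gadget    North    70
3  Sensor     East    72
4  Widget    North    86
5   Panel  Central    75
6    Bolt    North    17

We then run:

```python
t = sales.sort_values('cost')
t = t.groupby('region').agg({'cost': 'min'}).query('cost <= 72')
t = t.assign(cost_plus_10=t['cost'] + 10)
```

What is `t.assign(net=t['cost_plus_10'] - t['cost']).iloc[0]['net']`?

sort by cost:
  product   region  cost
6    Bolt    North    17
1  Widget    North    24
0  Widget    North    29
2  Gadget    North    70
3  Sensor     East    72
5   Panel  Central    75
4  Widget    North    86
group by region, min of cost:
         cost
region       
Central    75
East       72
North      17
filter rows where cost <= 72:
        cost
region      
East      72
North     17
add column cost_plus_10 = t['cost'] + 10:
        cost  cost_plus_10
region                    
East      72            82
North     17            27
add column net = t['cost_plus_10'] - t['cost']:
        cost  cost_plus_10  net
region                         
East      72            82   10
North     17            27   10

10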